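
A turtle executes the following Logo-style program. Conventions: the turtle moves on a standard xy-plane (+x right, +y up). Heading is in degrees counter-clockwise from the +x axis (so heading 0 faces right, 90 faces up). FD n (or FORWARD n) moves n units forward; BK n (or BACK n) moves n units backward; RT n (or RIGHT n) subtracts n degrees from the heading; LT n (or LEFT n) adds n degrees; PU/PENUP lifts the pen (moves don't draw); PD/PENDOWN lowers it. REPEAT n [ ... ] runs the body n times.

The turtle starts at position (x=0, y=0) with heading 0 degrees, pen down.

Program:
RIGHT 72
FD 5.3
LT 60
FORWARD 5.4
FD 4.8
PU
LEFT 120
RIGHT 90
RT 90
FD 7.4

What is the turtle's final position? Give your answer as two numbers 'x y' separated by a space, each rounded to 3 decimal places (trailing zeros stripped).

Answer: 13.902 -14.199

Derivation:
Executing turtle program step by step:
Start: pos=(0,0), heading=0, pen down
RT 72: heading 0 -> 288
FD 5.3: (0,0) -> (1.638,-5.041) [heading=288, draw]
LT 60: heading 288 -> 348
FD 5.4: (1.638,-5.041) -> (6.92,-6.163) [heading=348, draw]
FD 4.8: (6.92,-6.163) -> (11.615,-7.161) [heading=348, draw]
PU: pen up
LT 120: heading 348 -> 108
RT 90: heading 108 -> 18
RT 90: heading 18 -> 288
FD 7.4: (11.615,-7.161) -> (13.902,-14.199) [heading=288, move]
Final: pos=(13.902,-14.199), heading=288, 3 segment(s) drawn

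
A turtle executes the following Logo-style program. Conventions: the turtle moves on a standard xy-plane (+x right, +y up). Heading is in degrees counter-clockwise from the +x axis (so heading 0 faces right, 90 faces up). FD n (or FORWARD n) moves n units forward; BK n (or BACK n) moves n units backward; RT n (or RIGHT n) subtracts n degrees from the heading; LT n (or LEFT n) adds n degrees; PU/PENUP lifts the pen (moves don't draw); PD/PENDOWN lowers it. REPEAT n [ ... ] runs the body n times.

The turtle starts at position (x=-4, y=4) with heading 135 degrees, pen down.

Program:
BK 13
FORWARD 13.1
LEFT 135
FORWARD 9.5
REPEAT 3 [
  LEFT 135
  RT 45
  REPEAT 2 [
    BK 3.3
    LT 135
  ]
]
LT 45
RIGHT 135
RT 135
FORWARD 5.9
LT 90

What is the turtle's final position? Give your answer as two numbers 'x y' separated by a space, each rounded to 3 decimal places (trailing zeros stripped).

Answer: -2.798 -8.258

Derivation:
Executing turtle program step by step:
Start: pos=(-4,4), heading=135, pen down
BK 13: (-4,4) -> (5.192,-5.192) [heading=135, draw]
FD 13.1: (5.192,-5.192) -> (-4.071,4.071) [heading=135, draw]
LT 135: heading 135 -> 270
FD 9.5: (-4.071,4.071) -> (-4.071,-5.429) [heading=270, draw]
REPEAT 3 [
  -- iteration 1/3 --
  LT 135: heading 270 -> 45
  RT 45: heading 45 -> 0
  REPEAT 2 [
    -- iteration 1/2 --
    BK 3.3: (-4.071,-5.429) -> (-7.371,-5.429) [heading=0, draw]
    LT 135: heading 0 -> 135
    -- iteration 2/2 --
    BK 3.3: (-7.371,-5.429) -> (-5.037,-7.763) [heading=135, draw]
    LT 135: heading 135 -> 270
  ]
  -- iteration 2/3 --
  LT 135: heading 270 -> 45
  RT 45: heading 45 -> 0
  REPEAT 2 [
    -- iteration 1/2 --
    BK 3.3: (-5.037,-7.763) -> (-8.337,-7.763) [heading=0, draw]
    LT 135: heading 0 -> 135
    -- iteration 2/2 --
    BK 3.3: (-8.337,-7.763) -> (-6.004,-10.096) [heading=135, draw]
    LT 135: heading 135 -> 270
  ]
  -- iteration 3/3 --
  LT 135: heading 270 -> 45
  RT 45: heading 45 -> 0
  REPEAT 2 [
    -- iteration 1/2 --
    BK 3.3: (-6.004,-10.096) -> (-9.304,-10.096) [heading=0, draw]
    LT 135: heading 0 -> 135
    -- iteration 2/2 --
    BK 3.3: (-9.304,-10.096) -> (-6.97,-12.43) [heading=135, draw]
    LT 135: heading 135 -> 270
  ]
]
LT 45: heading 270 -> 315
RT 135: heading 315 -> 180
RT 135: heading 180 -> 45
FD 5.9: (-6.97,-12.43) -> (-2.798,-8.258) [heading=45, draw]
LT 90: heading 45 -> 135
Final: pos=(-2.798,-8.258), heading=135, 10 segment(s) drawn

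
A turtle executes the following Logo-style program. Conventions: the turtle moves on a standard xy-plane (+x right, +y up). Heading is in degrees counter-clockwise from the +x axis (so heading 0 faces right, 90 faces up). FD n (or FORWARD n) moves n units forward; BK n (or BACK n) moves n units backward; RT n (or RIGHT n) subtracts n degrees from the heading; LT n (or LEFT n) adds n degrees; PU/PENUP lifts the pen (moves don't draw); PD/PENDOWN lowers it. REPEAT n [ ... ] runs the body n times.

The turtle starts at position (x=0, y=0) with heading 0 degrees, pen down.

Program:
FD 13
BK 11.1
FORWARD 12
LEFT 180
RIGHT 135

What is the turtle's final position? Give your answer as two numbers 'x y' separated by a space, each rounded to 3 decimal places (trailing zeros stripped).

Executing turtle program step by step:
Start: pos=(0,0), heading=0, pen down
FD 13: (0,0) -> (13,0) [heading=0, draw]
BK 11.1: (13,0) -> (1.9,0) [heading=0, draw]
FD 12: (1.9,0) -> (13.9,0) [heading=0, draw]
LT 180: heading 0 -> 180
RT 135: heading 180 -> 45
Final: pos=(13.9,0), heading=45, 3 segment(s) drawn

Answer: 13.9 0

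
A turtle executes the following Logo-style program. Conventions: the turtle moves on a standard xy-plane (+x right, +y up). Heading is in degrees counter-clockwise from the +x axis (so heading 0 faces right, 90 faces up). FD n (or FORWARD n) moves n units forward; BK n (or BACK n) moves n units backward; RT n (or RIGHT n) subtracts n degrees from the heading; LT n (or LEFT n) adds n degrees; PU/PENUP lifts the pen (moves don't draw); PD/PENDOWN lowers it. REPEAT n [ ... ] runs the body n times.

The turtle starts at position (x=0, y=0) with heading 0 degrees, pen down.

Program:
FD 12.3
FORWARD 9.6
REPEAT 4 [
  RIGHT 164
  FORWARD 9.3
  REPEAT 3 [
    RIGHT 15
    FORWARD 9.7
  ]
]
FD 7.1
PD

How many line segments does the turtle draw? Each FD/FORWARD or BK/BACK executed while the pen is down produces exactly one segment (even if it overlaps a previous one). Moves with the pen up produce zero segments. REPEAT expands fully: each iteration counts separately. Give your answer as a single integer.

Executing turtle program step by step:
Start: pos=(0,0), heading=0, pen down
FD 12.3: (0,0) -> (12.3,0) [heading=0, draw]
FD 9.6: (12.3,0) -> (21.9,0) [heading=0, draw]
REPEAT 4 [
  -- iteration 1/4 --
  RT 164: heading 0 -> 196
  FD 9.3: (21.9,0) -> (12.96,-2.563) [heading=196, draw]
  REPEAT 3 [
    -- iteration 1/3 --
    RT 15: heading 196 -> 181
    FD 9.7: (12.96,-2.563) -> (3.262,-2.733) [heading=181, draw]
    -- iteration 2/3 --
    RT 15: heading 181 -> 166
    FD 9.7: (3.262,-2.733) -> (-6.15,-0.386) [heading=166, draw]
    -- iteration 3/3 --
    RT 15: heading 166 -> 151
    FD 9.7: (-6.15,-0.386) -> (-14.634,4.317) [heading=151, draw]
  ]
  -- iteration 2/4 --
  RT 164: heading 151 -> 347
  FD 9.3: (-14.634,4.317) -> (-5.572,2.225) [heading=347, draw]
  REPEAT 3 [
    -- iteration 1/3 --
    RT 15: heading 347 -> 332
    FD 9.7: (-5.572,2.225) -> (2.992,-2.329) [heading=332, draw]
    -- iteration 2/3 --
    RT 15: heading 332 -> 317
    FD 9.7: (2.992,-2.329) -> (10.086,-8.945) [heading=317, draw]
    -- iteration 3/3 --
    RT 15: heading 317 -> 302
    FD 9.7: (10.086,-8.945) -> (15.227,-17.171) [heading=302, draw]
  ]
  -- iteration 3/4 --
  RT 164: heading 302 -> 138
  FD 9.3: (15.227,-17.171) -> (8.315,-10.948) [heading=138, draw]
  REPEAT 3 [
    -- iteration 1/3 --
    RT 15: heading 138 -> 123
    FD 9.7: (8.315,-10.948) -> (3.032,-2.813) [heading=123, draw]
    -- iteration 2/3 --
    RT 15: heading 123 -> 108
    FD 9.7: (3.032,-2.813) -> (0.035,6.412) [heading=108, draw]
    -- iteration 3/3 --
    RT 15: heading 108 -> 93
    FD 9.7: (0.035,6.412) -> (-0.473,16.099) [heading=93, draw]
  ]
  -- iteration 4/4 --
  RT 164: heading 93 -> 289
  FD 9.3: (-0.473,16.099) -> (2.555,7.306) [heading=289, draw]
  REPEAT 3 [
    -- iteration 1/3 --
    RT 15: heading 289 -> 274
    FD 9.7: (2.555,7.306) -> (3.232,-2.371) [heading=274, draw]
    -- iteration 2/3 --
    RT 15: heading 274 -> 259
    FD 9.7: (3.232,-2.371) -> (1.381,-11.892) [heading=259, draw]
    -- iteration 3/3 --
    RT 15: heading 259 -> 244
    FD 9.7: (1.381,-11.892) -> (-2.871,-20.611) [heading=244, draw]
  ]
]
FD 7.1: (-2.871,-20.611) -> (-5.984,-26.992) [heading=244, draw]
PD: pen down
Final: pos=(-5.984,-26.992), heading=244, 19 segment(s) drawn
Segments drawn: 19

Answer: 19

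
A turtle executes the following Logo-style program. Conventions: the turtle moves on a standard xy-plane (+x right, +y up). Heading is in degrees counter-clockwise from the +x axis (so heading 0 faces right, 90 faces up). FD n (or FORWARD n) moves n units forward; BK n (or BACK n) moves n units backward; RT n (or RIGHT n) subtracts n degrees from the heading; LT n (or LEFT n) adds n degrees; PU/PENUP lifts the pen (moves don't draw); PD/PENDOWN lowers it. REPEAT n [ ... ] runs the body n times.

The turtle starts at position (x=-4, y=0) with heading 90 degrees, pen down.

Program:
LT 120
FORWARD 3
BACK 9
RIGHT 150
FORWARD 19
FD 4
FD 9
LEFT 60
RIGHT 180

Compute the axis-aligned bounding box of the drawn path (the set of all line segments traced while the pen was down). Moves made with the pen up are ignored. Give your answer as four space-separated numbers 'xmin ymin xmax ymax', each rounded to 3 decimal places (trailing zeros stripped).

Answer: -6.598 -1.5 17.196 30.713

Derivation:
Executing turtle program step by step:
Start: pos=(-4,0), heading=90, pen down
LT 120: heading 90 -> 210
FD 3: (-4,0) -> (-6.598,-1.5) [heading=210, draw]
BK 9: (-6.598,-1.5) -> (1.196,3) [heading=210, draw]
RT 150: heading 210 -> 60
FD 19: (1.196,3) -> (10.696,19.454) [heading=60, draw]
FD 4: (10.696,19.454) -> (12.696,22.919) [heading=60, draw]
FD 9: (12.696,22.919) -> (17.196,30.713) [heading=60, draw]
LT 60: heading 60 -> 120
RT 180: heading 120 -> 300
Final: pos=(17.196,30.713), heading=300, 5 segment(s) drawn

Segment endpoints: x in {-6.598, -4, 1.196, 10.696, 12.696, 17.196}, y in {-1.5, 0, 3, 19.454, 22.919, 30.713}
xmin=-6.598, ymin=-1.5, xmax=17.196, ymax=30.713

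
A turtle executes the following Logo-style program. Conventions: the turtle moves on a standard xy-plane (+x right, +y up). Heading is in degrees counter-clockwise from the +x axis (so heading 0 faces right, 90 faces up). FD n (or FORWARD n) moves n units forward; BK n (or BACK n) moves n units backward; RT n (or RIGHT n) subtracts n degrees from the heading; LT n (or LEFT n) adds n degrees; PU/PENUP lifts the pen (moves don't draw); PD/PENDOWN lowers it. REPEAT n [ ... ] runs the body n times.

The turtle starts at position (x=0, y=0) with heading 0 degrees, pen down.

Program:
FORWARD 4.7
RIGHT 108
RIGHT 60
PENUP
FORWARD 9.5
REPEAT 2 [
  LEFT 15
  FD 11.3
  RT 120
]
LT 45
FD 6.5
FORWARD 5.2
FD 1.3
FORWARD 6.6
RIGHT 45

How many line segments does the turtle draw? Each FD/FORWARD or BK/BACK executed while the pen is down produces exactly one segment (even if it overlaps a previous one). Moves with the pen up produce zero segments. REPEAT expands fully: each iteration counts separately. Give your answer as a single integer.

Answer: 1

Derivation:
Executing turtle program step by step:
Start: pos=(0,0), heading=0, pen down
FD 4.7: (0,0) -> (4.7,0) [heading=0, draw]
RT 108: heading 0 -> 252
RT 60: heading 252 -> 192
PU: pen up
FD 9.5: (4.7,0) -> (-4.592,-1.975) [heading=192, move]
REPEAT 2 [
  -- iteration 1/2 --
  LT 15: heading 192 -> 207
  FD 11.3: (-4.592,-1.975) -> (-14.661,-7.105) [heading=207, move]
  RT 120: heading 207 -> 87
  -- iteration 2/2 --
  LT 15: heading 87 -> 102
  FD 11.3: (-14.661,-7.105) -> (-17.01,3.948) [heading=102, move]
  RT 120: heading 102 -> 342
]
LT 45: heading 342 -> 27
FD 6.5: (-17.01,3.948) -> (-11.219,6.899) [heading=27, move]
FD 5.2: (-11.219,6.899) -> (-6.585,9.26) [heading=27, move]
FD 1.3: (-6.585,9.26) -> (-5.427,9.85) [heading=27, move]
FD 6.6: (-5.427,9.85) -> (0.454,12.846) [heading=27, move]
RT 45: heading 27 -> 342
Final: pos=(0.454,12.846), heading=342, 1 segment(s) drawn
Segments drawn: 1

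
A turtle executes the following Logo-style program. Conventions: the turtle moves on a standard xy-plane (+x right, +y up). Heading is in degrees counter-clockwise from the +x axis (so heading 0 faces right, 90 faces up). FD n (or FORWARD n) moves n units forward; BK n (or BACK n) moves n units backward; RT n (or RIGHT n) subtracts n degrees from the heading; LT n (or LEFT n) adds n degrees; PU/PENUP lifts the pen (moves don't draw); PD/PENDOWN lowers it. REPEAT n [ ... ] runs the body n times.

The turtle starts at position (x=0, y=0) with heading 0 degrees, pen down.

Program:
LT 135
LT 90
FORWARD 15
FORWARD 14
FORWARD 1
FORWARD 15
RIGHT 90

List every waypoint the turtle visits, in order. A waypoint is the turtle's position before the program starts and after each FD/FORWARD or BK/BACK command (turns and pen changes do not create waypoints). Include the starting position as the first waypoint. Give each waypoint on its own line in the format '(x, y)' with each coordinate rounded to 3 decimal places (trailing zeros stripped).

Answer: (0, 0)
(-10.607, -10.607)
(-20.506, -20.506)
(-21.213, -21.213)
(-31.82, -31.82)

Derivation:
Executing turtle program step by step:
Start: pos=(0,0), heading=0, pen down
LT 135: heading 0 -> 135
LT 90: heading 135 -> 225
FD 15: (0,0) -> (-10.607,-10.607) [heading=225, draw]
FD 14: (-10.607,-10.607) -> (-20.506,-20.506) [heading=225, draw]
FD 1: (-20.506,-20.506) -> (-21.213,-21.213) [heading=225, draw]
FD 15: (-21.213,-21.213) -> (-31.82,-31.82) [heading=225, draw]
RT 90: heading 225 -> 135
Final: pos=(-31.82,-31.82), heading=135, 4 segment(s) drawn
Waypoints (5 total):
(0, 0)
(-10.607, -10.607)
(-20.506, -20.506)
(-21.213, -21.213)
(-31.82, -31.82)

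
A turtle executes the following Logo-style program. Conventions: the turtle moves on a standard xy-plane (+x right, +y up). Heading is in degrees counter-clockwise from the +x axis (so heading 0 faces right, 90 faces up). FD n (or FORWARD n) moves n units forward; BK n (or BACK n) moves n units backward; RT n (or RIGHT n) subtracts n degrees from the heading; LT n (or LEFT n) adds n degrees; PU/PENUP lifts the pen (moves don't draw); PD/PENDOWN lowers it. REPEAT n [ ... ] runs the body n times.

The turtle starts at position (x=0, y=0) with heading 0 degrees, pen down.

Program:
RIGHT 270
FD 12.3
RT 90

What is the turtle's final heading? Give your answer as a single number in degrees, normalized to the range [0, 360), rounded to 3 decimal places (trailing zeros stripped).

Executing turtle program step by step:
Start: pos=(0,0), heading=0, pen down
RT 270: heading 0 -> 90
FD 12.3: (0,0) -> (0,12.3) [heading=90, draw]
RT 90: heading 90 -> 0
Final: pos=(0,12.3), heading=0, 1 segment(s) drawn

Answer: 0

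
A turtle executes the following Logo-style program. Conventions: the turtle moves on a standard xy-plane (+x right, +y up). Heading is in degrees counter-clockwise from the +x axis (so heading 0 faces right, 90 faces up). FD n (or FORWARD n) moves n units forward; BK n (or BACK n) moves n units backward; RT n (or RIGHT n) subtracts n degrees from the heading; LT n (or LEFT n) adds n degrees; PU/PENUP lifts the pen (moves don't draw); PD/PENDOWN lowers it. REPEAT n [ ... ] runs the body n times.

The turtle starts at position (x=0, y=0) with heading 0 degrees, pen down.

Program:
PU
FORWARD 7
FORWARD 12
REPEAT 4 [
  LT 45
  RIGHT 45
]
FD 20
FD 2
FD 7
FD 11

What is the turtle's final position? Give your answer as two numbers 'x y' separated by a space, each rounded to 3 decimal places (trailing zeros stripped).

Executing turtle program step by step:
Start: pos=(0,0), heading=0, pen down
PU: pen up
FD 7: (0,0) -> (7,0) [heading=0, move]
FD 12: (7,0) -> (19,0) [heading=0, move]
REPEAT 4 [
  -- iteration 1/4 --
  LT 45: heading 0 -> 45
  RT 45: heading 45 -> 0
  -- iteration 2/4 --
  LT 45: heading 0 -> 45
  RT 45: heading 45 -> 0
  -- iteration 3/4 --
  LT 45: heading 0 -> 45
  RT 45: heading 45 -> 0
  -- iteration 4/4 --
  LT 45: heading 0 -> 45
  RT 45: heading 45 -> 0
]
FD 20: (19,0) -> (39,0) [heading=0, move]
FD 2: (39,0) -> (41,0) [heading=0, move]
FD 7: (41,0) -> (48,0) [heading=0, move]
FD 11: (48,0) -> (59,0) [heading=0, move]
Final: pos=(59,0), heading=0, 0 segment(s) drawn

Answer: 59 0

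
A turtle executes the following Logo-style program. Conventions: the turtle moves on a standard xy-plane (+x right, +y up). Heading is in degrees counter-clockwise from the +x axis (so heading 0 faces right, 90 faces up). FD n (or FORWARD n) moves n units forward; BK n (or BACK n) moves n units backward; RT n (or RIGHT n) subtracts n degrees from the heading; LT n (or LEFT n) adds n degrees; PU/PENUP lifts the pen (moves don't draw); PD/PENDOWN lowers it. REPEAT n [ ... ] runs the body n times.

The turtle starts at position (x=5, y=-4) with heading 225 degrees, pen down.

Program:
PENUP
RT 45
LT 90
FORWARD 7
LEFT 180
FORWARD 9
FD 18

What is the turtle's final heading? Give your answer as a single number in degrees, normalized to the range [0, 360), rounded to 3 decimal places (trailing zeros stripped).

Executing turtle program step by step:
Start: pos=(5,-4), heading=225, pen down
PU: pen up
RT 45: heading 225 -> 180
LT 90: heading 180 -> 270
FD 7: (5,-4) -> (5,-11) [heading=270, move]
LT 180: heading 270 -> 90
FD 9: (5,-11) -> (5,-2) [heading=90, move]
FD 18: (5,-2) -> (5,16) [heading=90, move]
Final: pos=(5,16), heading=90, 0 segment(s) drawn

Answer: 90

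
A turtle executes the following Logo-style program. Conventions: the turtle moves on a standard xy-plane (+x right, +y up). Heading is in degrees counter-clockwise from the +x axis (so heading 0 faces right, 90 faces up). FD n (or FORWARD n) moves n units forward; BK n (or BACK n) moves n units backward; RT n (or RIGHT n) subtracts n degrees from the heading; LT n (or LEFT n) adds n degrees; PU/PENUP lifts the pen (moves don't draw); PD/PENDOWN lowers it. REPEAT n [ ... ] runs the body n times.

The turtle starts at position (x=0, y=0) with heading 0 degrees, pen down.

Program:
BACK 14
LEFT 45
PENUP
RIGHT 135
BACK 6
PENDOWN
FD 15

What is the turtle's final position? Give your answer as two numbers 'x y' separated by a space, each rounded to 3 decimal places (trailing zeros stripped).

Executing turtle program step by step:
Start: pos=(0,0), heading=0, pen down
BK 14: (0,0) -> (-14,0) [heading=0, draw]
LT 45: heading 0 -> 45
PU: pen up
RT 135: heading 45 -> 270
BK 6: (-14,0) -> (-14,6) [heading=270, move]
PD: pen down
FD 15: (-14,6) -> (-14,-9) [heading=270, draw]
Final: pos=(-14,-9), heading=270, 2 segment(s) drawn

Answer: -14 -9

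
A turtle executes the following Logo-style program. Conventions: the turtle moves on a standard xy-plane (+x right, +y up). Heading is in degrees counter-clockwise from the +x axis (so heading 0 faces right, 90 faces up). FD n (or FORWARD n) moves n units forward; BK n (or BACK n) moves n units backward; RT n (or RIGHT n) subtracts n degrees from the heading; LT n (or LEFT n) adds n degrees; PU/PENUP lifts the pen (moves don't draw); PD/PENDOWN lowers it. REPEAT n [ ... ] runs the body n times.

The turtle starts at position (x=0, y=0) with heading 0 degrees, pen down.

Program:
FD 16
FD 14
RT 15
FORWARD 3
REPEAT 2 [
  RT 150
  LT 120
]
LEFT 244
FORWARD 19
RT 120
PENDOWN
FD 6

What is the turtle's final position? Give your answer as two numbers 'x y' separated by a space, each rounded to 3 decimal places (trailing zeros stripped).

Answer: 18.183 7.377

Derivation:
Executing turtle program step by step:
Start: pos=(0,0), heading=0, pen down
FD 16: (0,0) -> (16,0) [heading=0, draw]
FD 14: (16,0) -> (30,0) [heading=0, draw]
RT 15: heading 0 -> 345
FD 3: (30,0) -> (32.898,-0.776) [heading=345, draw]
REPEAT 2 [
  -- iteration 1/2 --
  RT 150: heading 345 -> 195
  LT 120: heading 195 -> 315
  -- iteration 2/2 --
  RT 150: heading 315 -> 165
  LT 120: heading 165 -> 285
]
LT 244: heading 285 -> 169
FD 19: (32.898,-0.776) -> (14.247,2.849) [heading=169, draw]
RT 120: heading 169 -> 49
PD: pen down
FD 6: (14.247,2.849) -> (18.183,7.377) [heading=49, draw]
Final: pos=(18.183,7.377), heading=49, 5 segment(s) drawn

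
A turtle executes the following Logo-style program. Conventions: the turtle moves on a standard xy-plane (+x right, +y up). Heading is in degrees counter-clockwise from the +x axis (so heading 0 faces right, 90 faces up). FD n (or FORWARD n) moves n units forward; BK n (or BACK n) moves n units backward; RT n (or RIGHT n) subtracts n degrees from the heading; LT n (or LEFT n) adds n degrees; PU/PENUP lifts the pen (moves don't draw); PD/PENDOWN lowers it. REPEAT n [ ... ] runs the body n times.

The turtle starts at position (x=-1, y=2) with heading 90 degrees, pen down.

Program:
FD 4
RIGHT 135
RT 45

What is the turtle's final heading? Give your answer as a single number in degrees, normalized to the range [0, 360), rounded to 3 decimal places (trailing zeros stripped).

Executing turtle program step by step:
Start: pos=(-1,2), heading=90, pen down
FD 4: (-1,2) -> (-1,6) [heading=90, draw]
RT 135: heading 90 -> 315
RT 45: heading 315 -> 270
Final: pos=(-1,6), heading=270, 1 segment(s) drawn

Answer: 270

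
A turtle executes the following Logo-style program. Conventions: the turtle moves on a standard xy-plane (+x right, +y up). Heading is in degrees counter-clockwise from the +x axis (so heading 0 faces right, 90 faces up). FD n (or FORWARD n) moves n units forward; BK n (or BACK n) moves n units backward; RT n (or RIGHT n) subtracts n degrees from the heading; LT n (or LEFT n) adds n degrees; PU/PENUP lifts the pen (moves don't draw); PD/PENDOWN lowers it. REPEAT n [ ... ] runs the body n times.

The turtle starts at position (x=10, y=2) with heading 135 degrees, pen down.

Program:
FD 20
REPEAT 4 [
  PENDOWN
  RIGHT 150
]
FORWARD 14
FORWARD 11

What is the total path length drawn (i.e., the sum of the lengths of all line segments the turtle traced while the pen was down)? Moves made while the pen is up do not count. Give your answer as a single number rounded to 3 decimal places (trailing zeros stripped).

Answer: 45

Derivation:
Executing turtle program step by step:
Start: pos=(10,2), heading=135, pen down
FD 20: (10,2) -> (-4.142,16.142) [heading=135, draw]
REPEAT 4 [
  -- iteration 1/4 --
  PD: pen down
  RT 150: heading 135 -> 345
  -- iteration 2/4 --
  PD: pen down
  RT 150: heading 345 -> 195
  -- iteration 3/4 --
  PD: pen down
  RT 150: heading 195 -> 45
  -- iteration 4/4 --
  PD: pen down
  RT 150: heading 45 -> 255
]
FD 14: (-4.142,16.142) -> (-7.766,2.619) [heading=255, draw]
FD 11: (-7.766,2.619) -> (-10.613,-8.006) [heading=255, draw]
Final: pos=(-10.613,-8.006), heading=255, 3 segment(s) drawn

Segment lengths:
  seg 1: (10,2) -> (-4.142,16.142), length = 20
  seg 2: (-4.142,16.142) -> (-7.766,2.619), length = 14
  seg 3: (-7.766,2.619) -> (-10.613,-8.006), length = 11
Total = 45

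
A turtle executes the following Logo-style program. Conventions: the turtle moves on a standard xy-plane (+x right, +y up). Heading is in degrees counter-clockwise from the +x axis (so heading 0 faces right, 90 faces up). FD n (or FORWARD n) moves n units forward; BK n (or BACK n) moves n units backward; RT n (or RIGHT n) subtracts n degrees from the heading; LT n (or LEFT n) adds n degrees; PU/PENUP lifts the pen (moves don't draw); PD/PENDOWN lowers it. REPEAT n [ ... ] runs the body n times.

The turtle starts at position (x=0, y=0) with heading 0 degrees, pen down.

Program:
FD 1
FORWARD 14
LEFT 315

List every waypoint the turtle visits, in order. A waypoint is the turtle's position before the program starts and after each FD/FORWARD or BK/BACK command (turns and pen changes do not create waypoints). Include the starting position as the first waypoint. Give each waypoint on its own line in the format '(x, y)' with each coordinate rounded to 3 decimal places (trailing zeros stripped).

Executing turtle program step by step:
Start: pos=(0,0), heading=0, pen down
FD 1: (0,0) -> (1,0) [heading=0, draw]
FD 14: (1,0) -> (15,0) [heading=0, draw]
LT 315: heading 0 -> 315
Final: pos=(15,0), heading=315, 2 segment(s) drawn
Waypoints (3 total):
(0, 0)
(1, 0)
(15, 0)

Answer: (0, 0)
(1, 0)
(15, 0)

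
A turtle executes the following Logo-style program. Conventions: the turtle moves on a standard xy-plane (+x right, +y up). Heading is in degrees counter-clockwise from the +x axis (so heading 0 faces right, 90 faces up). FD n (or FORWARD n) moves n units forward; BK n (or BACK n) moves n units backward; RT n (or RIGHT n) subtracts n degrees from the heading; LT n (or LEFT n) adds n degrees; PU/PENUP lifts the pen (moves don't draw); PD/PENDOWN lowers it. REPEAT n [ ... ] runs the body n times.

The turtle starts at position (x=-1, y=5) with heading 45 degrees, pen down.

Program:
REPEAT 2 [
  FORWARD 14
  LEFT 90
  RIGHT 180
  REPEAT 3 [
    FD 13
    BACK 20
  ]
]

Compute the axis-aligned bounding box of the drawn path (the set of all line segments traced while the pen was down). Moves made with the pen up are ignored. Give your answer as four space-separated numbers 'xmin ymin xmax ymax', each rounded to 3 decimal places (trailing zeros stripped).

Executing turtle program step by step:
Start: pos=(-1,5), heading=45, pen down
REPEAT 2 [
  -- iteration 1/2 --
  FD 14: (-1,5) -> (8.899,14.899) [heading=45, draw]
  LT 90: heading 45 -> 135
  RT 180: heading 135 -> 315
  REPEAT 3 [
    -- iteration 1/3 --
    FD 13: (8.899,14.899) -> (18.092,5.707) [heading=315, draw]
    BK 20: (18.092,5.707) -> (3.95,19.849) [heading=315, draw]
    -- iteration 2/3 --
    FD 13: (3.95,19.849) -> (13.142,10.657) [heading=315, draw]
    BK 20: (13.142,10.657) -> (-1,24.799) [heading=315, draw]
    -- iteration 3/3 --
    FD 13: (-1,24.799) -> (8.192,15.607) [heading=315, draw]
    BK 20: (8.192,15.607) -> (-5.95,29.749) [heading=315, draw]
  ]
  -- iteration 2/2 --
  FD 14: (-5.95,29.749) -> (3.95,19.849) [heading=315, draw]
  LT 90: heading 315 -> 45
  RT 180: heading 45 -> 225
  REPEAT 3 [
    -- iteration 1/3 --
    FD 13: (3.95,19.849) -> (-5.243,10.657) [heading=225, draw]
    BK 20: (-5.243,10.657) -> (8.899,24.799) [heading=225, draw]
    -- iteration 2/3 --
    FD 13: (8.899,24.799) -> (-0.293,15.607) [heading=225, draw]
    BK 20: (-0.293,15.607) -> (13.849,29.749) [heading=225, draw]
    -- iteration 3/3 --
    FD 13: (13.849,29.749) -> (4.657,20.556) [heading=225, draw]
    BK 20: (4.657,20.556) -> (18.799,34.698) [heading=225, draw]
  ]
]
Final: pos=(18.799,34.698), heading=225, 14 segment(s) drawn

Segment endpoints: x in {-5.95, -5.243, -1, -1, -0.293, 3.95, 3.95, 4.657, 8.192, 8.899, 8.899, 13.142, 13.849, 18.092, 18.799}, y in {5, 5.707, 10.657, 10.657, 14.899, 15.607, 15.607, 19.849, 19.849, 20.556, 24.799, 29.749, 34.698}
xmin=-5.95, ymin=5, xmax=18.799, ymax=34.698

Answer: -5.95 5 18.799 34.698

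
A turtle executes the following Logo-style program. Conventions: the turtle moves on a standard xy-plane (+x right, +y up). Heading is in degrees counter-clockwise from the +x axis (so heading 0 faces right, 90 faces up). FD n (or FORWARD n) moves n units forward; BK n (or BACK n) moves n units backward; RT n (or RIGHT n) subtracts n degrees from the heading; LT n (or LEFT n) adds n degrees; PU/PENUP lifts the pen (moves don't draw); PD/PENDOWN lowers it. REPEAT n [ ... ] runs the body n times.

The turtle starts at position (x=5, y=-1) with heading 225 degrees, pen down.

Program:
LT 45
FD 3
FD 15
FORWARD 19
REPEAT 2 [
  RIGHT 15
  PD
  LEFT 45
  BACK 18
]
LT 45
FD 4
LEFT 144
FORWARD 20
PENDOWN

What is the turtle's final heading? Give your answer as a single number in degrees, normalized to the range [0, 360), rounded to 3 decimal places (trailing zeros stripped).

Executing turtle program step by step:
Start: pos=(5,-1), heading=225, pen down
LT 45: heading 225 -> 270
FD 3: (5,-1) -> (5,-4) [heading=270, draw]
FD 15: (5,-4) -> (5,-19) [heading=270, draw]
FD 19: (5,-19) -> (5,-38) [heading=270, draw]
REPEAT 2 [
  -- iteration 1/2 --
  RT 15: heading 270 -> 255
  PD: pen down
  LT 45: heading 255 -> 300
  BK 18: (5,-38) -> (-4,-22.412) [heading=300, draw]
  -- iteration 2/2 --
  RT 15: heading 300 -> 285
  PD: pen down
  LT 45: heading 285 -> 330
  BK 18: (-4,-22.412) -> (-19.588,-13.412) [heading=330, draw]
]
LT 45: heading 330 -> 15
FD 4: (-19.588,-13.412) -> (-15.725,-12.376) [heading=15, draw]
LT 144: heading 15 -> 159
FD 20: (-15.725,-12.376) -> (-34.396,-5.209) [heading=159, draw]
PD: pen down
Final: pos=(-34.396,-5.209), heading=159, 7 segment(s) drawn

Answer: 159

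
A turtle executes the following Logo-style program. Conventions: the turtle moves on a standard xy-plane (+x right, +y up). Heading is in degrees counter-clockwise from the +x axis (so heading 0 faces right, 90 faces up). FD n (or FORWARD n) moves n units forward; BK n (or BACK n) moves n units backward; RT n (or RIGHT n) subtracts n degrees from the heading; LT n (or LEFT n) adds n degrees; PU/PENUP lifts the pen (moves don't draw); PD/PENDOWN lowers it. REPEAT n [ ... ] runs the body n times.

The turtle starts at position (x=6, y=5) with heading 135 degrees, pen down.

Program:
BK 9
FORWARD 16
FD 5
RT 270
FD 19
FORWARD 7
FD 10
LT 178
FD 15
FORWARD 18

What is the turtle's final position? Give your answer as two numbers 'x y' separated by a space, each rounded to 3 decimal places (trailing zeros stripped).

Executing turtle program step by step:
Start: pos=(6,5), heading=135, pen down
BK 9: (6,5) -> (12.364,-1.364) [heading=135, draw]
FD 16: (12.364,-1.364) -> (1.05,9.95) [heading=135, draw]
FD 5: (1.05,9.95) -> (-2.485,13.485) [heading=135, draw]
RT 270: heading 135 -> 225
FD 19: (-2.485,13.485) -> (-15.92,0.05) [heading=225, draw]
FD 7: (-15.92,0.05) -> (-20.87,-4.899) [heading=225, draw]
FD 10: (-20.87,-4.899) -> (-27.941,-11.971) [heading=225, draw]
LT 178: heading 225 -> 43
FD 15: (-27.941,-11.971) -> (-16.971,-1.741) [heading=43, draw]
FD 18: (-16.971,-1.741) -> (-3.806,10.535) [heading=43, draw]
Final: pos=(-3.806,10.535), heading=43, 8 segment(s) drawn

Answer: -3.806 10.535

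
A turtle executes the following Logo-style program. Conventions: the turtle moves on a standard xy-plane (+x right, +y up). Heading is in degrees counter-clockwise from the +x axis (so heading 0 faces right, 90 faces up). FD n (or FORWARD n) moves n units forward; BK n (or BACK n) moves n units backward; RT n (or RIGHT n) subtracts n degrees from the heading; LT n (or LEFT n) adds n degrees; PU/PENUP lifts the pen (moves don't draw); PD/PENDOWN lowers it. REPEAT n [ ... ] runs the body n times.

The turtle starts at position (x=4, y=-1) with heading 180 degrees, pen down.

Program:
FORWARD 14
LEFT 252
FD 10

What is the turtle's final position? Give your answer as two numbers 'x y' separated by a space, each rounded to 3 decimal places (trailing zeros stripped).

Answer: -6.91 8.511

Derivation:
Executing turtle program step by step:
Start: pos=(4,-1), heading=180, pen down
FD 14: (4,-1) -> (-10,-1) [heading=180, draw]
LT 252: heading 180 -> 72
FD 10: (-10,-1) -> (-6.91,8.511) [heading=72, draw]
Final: pos=(-6.91,8.511), heading=72, 2 segment(s) drawn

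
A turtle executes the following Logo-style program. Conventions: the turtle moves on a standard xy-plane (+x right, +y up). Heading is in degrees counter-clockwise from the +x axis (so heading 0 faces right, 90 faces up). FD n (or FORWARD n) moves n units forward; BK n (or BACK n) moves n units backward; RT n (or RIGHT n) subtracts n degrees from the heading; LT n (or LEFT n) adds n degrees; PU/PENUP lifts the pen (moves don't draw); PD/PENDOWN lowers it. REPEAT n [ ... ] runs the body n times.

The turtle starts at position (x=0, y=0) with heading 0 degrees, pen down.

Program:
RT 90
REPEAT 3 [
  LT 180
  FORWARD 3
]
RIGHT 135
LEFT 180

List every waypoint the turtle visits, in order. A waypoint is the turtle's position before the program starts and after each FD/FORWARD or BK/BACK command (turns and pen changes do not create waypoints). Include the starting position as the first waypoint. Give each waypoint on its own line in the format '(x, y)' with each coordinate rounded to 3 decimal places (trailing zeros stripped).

Answer: (0, 0)
(0, 3)
(0, 0)
(0, 3)

Derivation:
Executing turtle program step by step:
Start: pos=(0,0), heading=0, pen down
RT 90: heading 0 -> 270
REPEAT 3 [
  -- iteration 1/3 --
  LT 180: heading 270 -> 90
  FD 3: (0,0) -> (0,3) [heading=90, draw]
  -- iteration 2/3 --
  LT 180: heading 90 -> 270
  FD 3: (0,3) -> (0,0) [heading=270, draw]
  -- iteration 3/3 --
  LT 180: heading 270 -> 90
  FD 3: (0,0) -> (0,3) [heading=90, draw]
]
RT 135: heading 90 -> 315
LT 180: heading 315 -> 135
Final: pos=(0,3), heading=135, 3 segment(s) drawn
Waypoints (4 total):
(0, 0)
(0, 3)
(0, 0)
(0, 3)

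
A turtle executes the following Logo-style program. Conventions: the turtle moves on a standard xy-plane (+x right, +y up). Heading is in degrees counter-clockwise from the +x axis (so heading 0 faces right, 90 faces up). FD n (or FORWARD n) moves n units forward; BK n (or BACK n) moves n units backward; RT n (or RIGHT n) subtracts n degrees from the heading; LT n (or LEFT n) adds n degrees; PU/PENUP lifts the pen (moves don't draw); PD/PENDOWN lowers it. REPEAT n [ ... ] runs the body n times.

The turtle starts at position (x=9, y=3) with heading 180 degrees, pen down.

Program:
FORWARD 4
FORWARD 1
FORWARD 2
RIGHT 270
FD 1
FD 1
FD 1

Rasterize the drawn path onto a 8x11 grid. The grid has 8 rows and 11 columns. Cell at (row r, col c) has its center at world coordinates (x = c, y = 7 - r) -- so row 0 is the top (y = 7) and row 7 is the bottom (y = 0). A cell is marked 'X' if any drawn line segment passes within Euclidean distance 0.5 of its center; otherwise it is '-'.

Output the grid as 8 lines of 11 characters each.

Segment 0: (9,3) -> (5,3)
Segment 1: (5,3) -> (4,3)
Segment 2: (4,3) -> (2,3)
Segment 3: (2,3) -> (2,2)
Segment 4: (2,2) -> (2,1)
Segment 5: (2,1) -> (2,0)

Answer: -----------
-----------
-----------
-----------
--XXXXXXXX-
--X--------
--X--------
--X--------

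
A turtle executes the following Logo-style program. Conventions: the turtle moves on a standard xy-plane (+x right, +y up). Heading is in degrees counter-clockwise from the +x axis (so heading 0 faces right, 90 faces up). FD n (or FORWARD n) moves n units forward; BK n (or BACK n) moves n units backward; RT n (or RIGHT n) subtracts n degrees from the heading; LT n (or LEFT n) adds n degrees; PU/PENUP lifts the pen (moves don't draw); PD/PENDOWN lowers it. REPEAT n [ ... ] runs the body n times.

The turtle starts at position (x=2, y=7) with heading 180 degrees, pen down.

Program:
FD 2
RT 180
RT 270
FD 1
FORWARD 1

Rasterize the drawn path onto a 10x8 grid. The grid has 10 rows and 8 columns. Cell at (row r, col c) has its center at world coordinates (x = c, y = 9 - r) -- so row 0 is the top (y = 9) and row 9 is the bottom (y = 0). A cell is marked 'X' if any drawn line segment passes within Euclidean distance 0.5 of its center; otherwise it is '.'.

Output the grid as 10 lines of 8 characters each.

Segment 0: (2,7) -> (0,7)
Segment 1: (0,7) -> (-0,8)
Segment 2: (-0,8) -> (-0,9)

Answer: X.......
X.......
XXX.....
........
........
........
........
........
........
........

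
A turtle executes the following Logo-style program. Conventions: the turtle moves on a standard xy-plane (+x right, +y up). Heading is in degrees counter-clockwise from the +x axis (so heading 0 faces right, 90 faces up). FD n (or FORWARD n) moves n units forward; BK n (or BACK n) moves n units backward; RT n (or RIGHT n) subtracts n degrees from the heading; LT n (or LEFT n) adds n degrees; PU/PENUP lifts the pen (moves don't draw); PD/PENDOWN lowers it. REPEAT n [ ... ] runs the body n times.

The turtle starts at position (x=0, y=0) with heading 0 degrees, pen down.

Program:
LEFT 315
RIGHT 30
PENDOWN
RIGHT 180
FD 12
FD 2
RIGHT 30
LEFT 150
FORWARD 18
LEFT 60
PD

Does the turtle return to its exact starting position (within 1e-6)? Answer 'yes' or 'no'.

Answer: no

Derivation:
Executing turtle program step by step:
Start: pos=(0,0), heading=0, pen down
LT 315: heading 0 -> 315
RT 30: heading 315 -> 285
PD: pen down
RT 180: heading 285 -> 105
FD 12: (0,0) -> (-3.106,11.591) [heading=105, draw]
FD 2: (-3.106,11.591) -> (-3.623,13.523) [heading=105, draw]
RT 30: heading 105 -> 75
LT 150: heading 75 -> 225
FD 18: (-3.623,13.523) -> (-16.351,0.795) [heading=225, draw]
LT 60: heading 225 -> 285
PD: pen down
Final: pos=(-16.351,0.795), heading=285, 3 segment(s) drawn

Start position: (0, 0)
Final position: (-16.351, 0.795)
Distance = 16.371; >= 1e-6 -> NOT closed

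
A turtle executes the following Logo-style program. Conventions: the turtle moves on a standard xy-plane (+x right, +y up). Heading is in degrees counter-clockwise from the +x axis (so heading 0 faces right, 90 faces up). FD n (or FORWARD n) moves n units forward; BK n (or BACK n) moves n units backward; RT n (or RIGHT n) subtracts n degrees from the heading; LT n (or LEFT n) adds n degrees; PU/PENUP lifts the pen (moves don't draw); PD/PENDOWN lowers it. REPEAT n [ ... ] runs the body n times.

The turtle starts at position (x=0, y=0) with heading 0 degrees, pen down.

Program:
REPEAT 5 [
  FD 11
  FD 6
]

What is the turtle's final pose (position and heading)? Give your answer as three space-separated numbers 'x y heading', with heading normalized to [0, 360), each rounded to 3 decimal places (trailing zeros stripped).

Executing turtle program step by step:
Start: pos=(0,0), heading=0, pen down
REPEAT 5 [
  -- iteration 1/5 --
  FD 11: (0,0) -> (11,0) [heading=0, draw]
  FD 6: (11,0) -> (17,0) [heading=0, draw]
  -- iteration 2/5 --
  FD 11: (17,0) -> (28,0) [heading=0, draw]
  FD 6: (28,0) -> (34,0) [heading=0, draw]
  -- iteration 3/5 --
  FD 11: (34,0) -> (45,0) [heading=0, draw]
  FD 6: (45,0) -> (51,0) [heading=0, draw]
  -- iteration 4/5 --
  FD 11: (51,0) -> (62,0) [heading=0, draw]
  FD 6: (62,0) -> (68,0) [heading=0, draw]
  -- iteration 5/5 --
  FD 11: (68,0) -> (79,0) [heading=0, draw]
  FD 6: (79,0) -> (85,0) [heading=0, draw]
]
Final: pos=(85,0), heading=0, 10 segment(s) drawn

Answer: 85 0 0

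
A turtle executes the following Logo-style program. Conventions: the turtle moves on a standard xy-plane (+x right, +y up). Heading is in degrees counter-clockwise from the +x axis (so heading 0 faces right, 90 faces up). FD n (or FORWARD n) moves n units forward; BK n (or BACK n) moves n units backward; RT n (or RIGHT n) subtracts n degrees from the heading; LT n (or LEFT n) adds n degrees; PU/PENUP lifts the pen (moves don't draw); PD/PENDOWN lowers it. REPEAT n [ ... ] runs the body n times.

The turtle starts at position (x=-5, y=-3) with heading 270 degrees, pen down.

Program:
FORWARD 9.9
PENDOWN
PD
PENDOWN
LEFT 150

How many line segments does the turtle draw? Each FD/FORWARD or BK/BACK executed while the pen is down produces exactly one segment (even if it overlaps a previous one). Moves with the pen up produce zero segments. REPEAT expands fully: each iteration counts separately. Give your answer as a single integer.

Answer: 1

Derivation:
Executing turtle program step by step:
Start: pos=(-5,-3), heading=270, pen down
FD 9.9: (-5,-3) -> (-5,-12.9) [heading=270, draw]
PD: pen down
PD: pen down
PD: pen down
LT 150: heading 270 -> 60
Final: pos=(-5,-12.9), heading=60, 1 segment(s) drawn
Segments drawn: 1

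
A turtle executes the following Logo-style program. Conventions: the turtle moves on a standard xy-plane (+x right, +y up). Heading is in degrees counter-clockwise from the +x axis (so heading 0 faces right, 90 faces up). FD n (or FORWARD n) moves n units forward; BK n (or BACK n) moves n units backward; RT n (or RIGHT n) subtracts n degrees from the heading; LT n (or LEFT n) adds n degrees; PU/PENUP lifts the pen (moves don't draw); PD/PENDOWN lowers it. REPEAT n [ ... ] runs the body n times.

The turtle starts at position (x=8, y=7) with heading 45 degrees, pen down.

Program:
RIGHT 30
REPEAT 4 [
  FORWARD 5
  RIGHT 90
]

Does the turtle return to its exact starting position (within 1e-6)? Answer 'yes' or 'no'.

Executing turtle program step by step:
Start: pos=(8,7), heading=45, pen down
RT 30: heading 45 -> 15
REPEAT 4 [
  -- iteration 1/4 --
  FD 5: (8,7) -> (12.83,8.294) [heading=15, draw]
  RT 90: heading 15 -> 285
  -- iteration 2/4 --
  FD 5: (12.83,8.294) -> (14.124,3.464) [heading=285, draw]
  RT 90: heading 285 -> 195
  -- iteration 3/4 --
  FD 5: (14.124,3.464) -> (9.294,2.17) [heading=195, draw]
  RT 90: heading 195 -> 105
  -- iteration 4/4 --
  FD 5: (9.294,2.17) -> (8,7) [heading=105, draw]
  RT 90: heading 105 -> 15
]
Final: pos=(8,7), heading=15, 4 segment(s) drawn

Start position: (8, 7)
Final position: (8, 7)
Distance = 0; < 1e-6 -> CLOSED

Answer: yes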